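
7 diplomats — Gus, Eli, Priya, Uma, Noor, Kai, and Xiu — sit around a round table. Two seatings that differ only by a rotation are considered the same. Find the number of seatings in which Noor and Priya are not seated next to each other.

480

All circular seatings of 7 people number (6)! = 720.
Those with Noor next to Priya: fuse the pair into one unit and seat 6 units around a circle — 2·(5)! = 240.
Subtracting, 720 − 240 = 480.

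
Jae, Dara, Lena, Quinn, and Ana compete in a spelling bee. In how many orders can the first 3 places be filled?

This is an ordered selection of 3 from 5: P(5,3).
That gives 5 × 4 × 3 = 60.

60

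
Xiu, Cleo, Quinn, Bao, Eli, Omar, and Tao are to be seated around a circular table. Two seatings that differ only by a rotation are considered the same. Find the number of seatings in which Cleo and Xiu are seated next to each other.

240

Treat {Cleo, Xiu} as one unit (2 internal orders) and seat the resulting 6 units around the table: (5)! circular arrangements.
So 2 × (5)! = 2 × 120 = 240.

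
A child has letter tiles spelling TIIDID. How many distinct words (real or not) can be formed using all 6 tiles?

60

Letter multiplicities in TIIDID: D×2, I×3, T×1.
So there are 6! / (3!·2!) = 60 distinguishable arrangements.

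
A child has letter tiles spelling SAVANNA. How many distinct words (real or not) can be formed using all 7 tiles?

SAVANNA has 7 letters with A appearing 3 times and N appearing twice.
So there are 7! / (3!·2!) = 420 distinguishable arrangements.

420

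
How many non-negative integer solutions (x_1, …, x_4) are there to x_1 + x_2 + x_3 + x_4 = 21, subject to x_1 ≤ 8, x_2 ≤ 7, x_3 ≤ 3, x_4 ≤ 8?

52

By stars and bars, unrestricted non-negative solutions to x_1+…+x_4 = 21 number C(21+3,3) = 2024.
Subtract solutions that violate a single cap (substitute x_i' = x_i − (cap_i+1)): x_1 ≥ 9 gives C(15,3) = 455; x_2 ≥ 8 gives C(16,3) = 560; x_3 ≥ 4 gives C(20,3) = 1140; x_4 ≥ 9 gives C(15,3) = 455. Together 2610.
Add back pairs where two caps are both exceeded: 35 + 165 + 20 + 220 + 35 + 165 = 640.
Subtract triples: 1 + 0 + 0 + 1 = 2.
By inclusion–exclusion the count is 2024 − 2610 + 640 − 2 = 52.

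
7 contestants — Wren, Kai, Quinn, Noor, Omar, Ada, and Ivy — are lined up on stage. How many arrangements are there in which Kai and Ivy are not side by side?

3600

Of the 7! = 5040 arrangements, those with Kai and Ivy adjacent number 2 × 6! = 1440 (treat the pair as a block with 2 internal orders).
Complementary counting: 5040 − 1440 = 3600.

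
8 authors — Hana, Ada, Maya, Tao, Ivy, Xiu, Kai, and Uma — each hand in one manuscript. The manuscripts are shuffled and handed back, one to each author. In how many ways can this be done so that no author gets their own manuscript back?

Count assignments avoiding every fixed point. For any j of the 8 authors fixed to their own manuscript, the other 8−j can be arranged in (8−j)! ways.
By inclusion–exclusion this is Σ_{j=0}^{8} (−1)^j C(8,j)·(8−j)!.
Computing: 40320 − 40320 + 20160 − 6720 + 1680 − 336 + 56 − 8 + 1 = 14833.

14833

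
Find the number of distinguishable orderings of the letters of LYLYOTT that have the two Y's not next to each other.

There are 7!/(2!·2!·2!) = 630 arrangements of LYLYOTT in total.
Arrangements with the Y's together: treat YY as one letter, giving (6)!/(2!·2!) = 180.
Hence 630 − 180 = 450.

450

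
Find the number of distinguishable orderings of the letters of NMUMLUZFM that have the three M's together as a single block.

2520

Treat the 3 copies of M as a single block. The multiset to arrange is then {MMM, F, L, N, U, U, Z}, 7 items in all.
That gives (7)!/(2!) = 2520 arrangements.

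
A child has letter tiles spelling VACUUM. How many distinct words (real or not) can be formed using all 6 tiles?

VACUUM has 6 letters with U appearing twice.
Dividing 6! = 720 by 2! = 2 for the repeated letters gives 360.

360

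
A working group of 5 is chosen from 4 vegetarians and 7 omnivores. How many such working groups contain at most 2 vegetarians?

371

Split by how many vegetarians are chosen (0 through 2).
Sum: C(4,0)·C(7,5) + C(4,1)·C(7,4) + C(4,2)·C(7,3) = 21 + 140 + 210 = 371.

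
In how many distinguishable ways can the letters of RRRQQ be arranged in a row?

10

RRRQQ has 5 letters with Q appearing twice and R appearing 3 times.
So there are 5! / (3!·2!) = 10 distinguishable arrangements.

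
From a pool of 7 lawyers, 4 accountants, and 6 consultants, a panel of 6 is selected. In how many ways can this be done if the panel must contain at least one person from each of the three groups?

9996

Unrestricted: C(17,6) = 12376 ways to pick any 6 of the 17.
Subtract selections that omit an entire group: no lawyers → C(10,6) = 210; no accountants → C(13,6) = 1716; no consultants → C(11,6) = 462.
Add back selections omitting two groups (i.e. drawn from a single group): C(7,6) + C(4,6) + C(6,6) = 8.
By inclusion–exclusion: 12376 − 2388 + 8 = 9996.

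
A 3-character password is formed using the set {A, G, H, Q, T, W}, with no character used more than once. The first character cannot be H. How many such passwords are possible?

The first character has 6−1 = 5 choices (anything except H).
The remaining 2 characters are filled from the other 5 symbols without repetition: 5 × 4 = 20.
Total: 5 × 20 = 100.

100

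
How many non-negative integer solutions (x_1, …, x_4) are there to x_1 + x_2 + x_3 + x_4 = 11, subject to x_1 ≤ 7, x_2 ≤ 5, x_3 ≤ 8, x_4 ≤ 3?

Without the upper bounds there are C(14,3) = 364 ways to split 11 among 4 variables.
Subtract solutions that violate a single cap (substitute x_i' = x_i − (cap_i+1)): x_1 ≥ 8 gives C(6,3) = 20; x_2 ≥ 6 gives C(8,3) = 56; x_3 ≥ 9 gives C(5,3) = 10; x_4 ≥ 4 gives C(10,3) = 120. Together 206.
Add back pairs where two caps are both exceeded: 0 + 0 + 0 + 0 + 4 + 0 = 4.
By inclusion–exclusion the count is 364 − 206 + 4 = 162.

162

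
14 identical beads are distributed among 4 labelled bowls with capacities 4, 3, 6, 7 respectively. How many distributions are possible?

Without the upper bounds there are C(17,3) = 680 ways to split 14 among 4 bowls.
Subtract solutions that violate a single cap (substitute x_i' = x_i − (cap_i+1)): x_1 ≥ 5 gives C(12,3) = 220; x_2 ≥ 4 gives C(13,3) = 286; x_3 ≥ 7 gives C(10,3) = 120; x_4 ≥ 8 gives C(9,3) = 84. Together 710.
Add back pairs where two caps are both exceeded: 56 + 10 + 4 + 20 + 10 + 0 = 100.
By inclusion–exclusion the count is 680 − 710 + 100 = 70.

70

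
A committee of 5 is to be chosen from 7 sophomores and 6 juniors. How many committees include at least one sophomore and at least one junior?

1260

Total 5-person selections from all 13: C(13,5) = 1287.
Selections missing a whole group: no sophomores → C(6,5) = 6; no juniors → C(7,5) = 21.
Both groups omitted at once is impossible, so 1287 − 27 = 1260.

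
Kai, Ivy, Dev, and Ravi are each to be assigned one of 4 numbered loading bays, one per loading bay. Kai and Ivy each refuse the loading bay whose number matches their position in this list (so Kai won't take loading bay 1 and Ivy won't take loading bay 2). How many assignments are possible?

14

Let Aᵢ (for i ∈ {1, 2}) be the placements that put person i in their forbidden loading bay. Any j of these fix j positions, leaving (4−j)! ways to fill the rest, and there are C(2,j) ways to pick which j.
By inclusion–exclusion, the number of valid placements is Σ_{j=0}^{2} (−1)^j C(2,j)·(4−j)!.
Computing: 24 − 12 + 2 = 14.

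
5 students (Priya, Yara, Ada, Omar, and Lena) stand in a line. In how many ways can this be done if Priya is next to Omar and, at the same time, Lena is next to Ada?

Treat {Priya,Omar} as one block (2 orders) and {Lena,Ada} as another (2 orders).
That leaves 3 units to arrange: 2 × 2 × 3! = 4 × 6 = 24.

24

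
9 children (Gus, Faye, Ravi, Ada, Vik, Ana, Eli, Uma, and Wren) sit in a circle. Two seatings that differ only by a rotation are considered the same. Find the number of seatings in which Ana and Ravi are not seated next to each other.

All circular seatings of 9 people number (8)! = 40320.
Seatings with Ana beside Ravi: treat them as a block with 2 internal orders, giving 2 × (7)! = 10080.
Subtracting, 40320 − 10080 = 30240.

30240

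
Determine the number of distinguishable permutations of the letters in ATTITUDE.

Letter multiplicities in ATTITUDE: A×1, D×1, E×1, I×1, T×3, U×1.
The number of distinct arrangements is 8!/(3!) = 40320/6 = 6720.

6720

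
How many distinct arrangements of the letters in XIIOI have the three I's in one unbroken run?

Treat the 3 copies of I as a single block. The multiset to arrange is then {III, O, X}, 3 items in all.
All 3 items are distinct, so there are (3)! = 6 arrangements.

6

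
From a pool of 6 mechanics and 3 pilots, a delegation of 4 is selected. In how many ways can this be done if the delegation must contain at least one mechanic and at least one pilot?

111

With no constraint there are C(9,4) = 126 possible selections.
Selections missing a whole group: no mechanics → C(3,4) = 0; no pilots → C(6,4) = 15.
Both groups omitted at once is impossible, so 126 − 15 = 111.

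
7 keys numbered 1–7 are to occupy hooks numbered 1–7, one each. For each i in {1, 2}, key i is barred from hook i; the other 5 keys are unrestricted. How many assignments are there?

Let Aᵢ (for i ∈ {1, 2}) be the placements that put key i in its forbidden hook. Any j of these fix j positions, leaving (7−j)! ways to fill the rest, and there are C(2,j) ways to pick which j.
By inclusion–exclusion, the number of valid placements is Σ_{j=0}^{2} (−1)^j C(2,j)·(7−j)!.
Computing: 5040 − 1440 + 120 = 3720.

3720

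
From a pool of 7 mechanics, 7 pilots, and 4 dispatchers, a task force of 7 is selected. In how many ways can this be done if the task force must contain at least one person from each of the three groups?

Unrestricted: C(18,7) = 31824 ways to pick any 7 of the 18.
Subtract selections that omit an entire group: no mechanics → C(11,7) = 330; no pilots → C(11,7) = 330; no dispatchers → C(14,7) = 3432.
Add back selections omitting two groups (i.e. drawn from a single group): C(7,7) + C(7,7) + C(4,7) = 2.
By inclusion–exclusion: 31824 − 4092 + 2 = 27734.

27734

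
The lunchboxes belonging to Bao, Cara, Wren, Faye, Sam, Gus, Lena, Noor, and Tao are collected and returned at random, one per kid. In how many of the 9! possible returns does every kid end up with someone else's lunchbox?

Count assignments avoiding every fixed point. For any j of the 9 kids fixed to their own lunchbox, the other 9−j can be arranged in (9−j)! ways.
By inclusion–exclusion this is Σ_{j=0}^{9} (−1)^j C(9,j)·(9−j)!.
Computing: 362880 − 362880 + 181440 − 60480 + 15120 − 3024 + 504 − 72 + 9 − 1 = 133496.

133496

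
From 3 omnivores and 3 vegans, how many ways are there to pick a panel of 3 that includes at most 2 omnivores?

Split by how many omnivores are chosen (0 through 2).
Sum: C(3,0)·C(3,3) + C(3,1)·C(3,2) + C(3,2)·C(3,1) = 1 + 9 + 9 = 19.

19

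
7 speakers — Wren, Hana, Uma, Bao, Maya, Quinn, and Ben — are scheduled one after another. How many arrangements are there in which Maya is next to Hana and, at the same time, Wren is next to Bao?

480

Treat {Maya,Hana} as one block (2 orders) and {Wren,Bao} as another (2 orders).
That leaves 5 units to arrange: 2 × 2 × 5! = 4 × 120 = 480.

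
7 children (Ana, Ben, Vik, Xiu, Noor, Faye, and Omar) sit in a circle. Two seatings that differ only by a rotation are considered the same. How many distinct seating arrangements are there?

Fix one person's seat to break rotational symmetry; the remaining 6 people can be arranged in (6)! = 720 ways.

720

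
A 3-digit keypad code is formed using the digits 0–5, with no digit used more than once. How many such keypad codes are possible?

This is a permutation of 3 out of 6: P(6,3) = 6!/3!.
That product is 6 × 5 × 4 = 120.

120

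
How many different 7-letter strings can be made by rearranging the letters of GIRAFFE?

2520

The 7 letters of GIRAFFE have repeats: F appearing twice.
The number of distinct arrangements is 7!/(2!) = 5040/2 = 2520.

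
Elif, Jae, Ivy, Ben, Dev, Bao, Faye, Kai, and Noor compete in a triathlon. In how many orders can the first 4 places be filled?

3024

This is an ordered selection of 4 from 9: P(9,4).
That gives 9 × 8 × 7 × 6 = 3024.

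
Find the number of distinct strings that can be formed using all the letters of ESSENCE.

420

ESSENCE has 7 letters with E appearing 3 times and S appearing twice.
So there are 7! / (3!·2!) = 420 distinguishable arrangements.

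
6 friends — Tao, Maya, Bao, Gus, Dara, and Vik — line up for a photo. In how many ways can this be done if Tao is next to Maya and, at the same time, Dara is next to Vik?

Treat {Tao,Maya} as one block (2 orders) and {Dara,Vik} as another (2 orders).
That leaves 4 units to arrange: 2 × 2 × 4! = 4 × 24 = 96.

96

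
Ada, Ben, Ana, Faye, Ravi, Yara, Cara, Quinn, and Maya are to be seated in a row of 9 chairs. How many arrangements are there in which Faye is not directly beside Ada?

282240

There are 9! = 362880 arrangements in all. If Faye and Ada are adjacent, merging them into one block gives 2·(8)! = 80640 arrangements.
So 362880 − 80640 = 282240 arrangements keep them apart.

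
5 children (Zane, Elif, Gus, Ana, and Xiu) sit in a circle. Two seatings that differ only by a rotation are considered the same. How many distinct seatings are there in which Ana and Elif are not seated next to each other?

All circular seatings of 5 people number (4)! = 24.
Seatings with Ana beside Elif: treat them as a block with 2 internal orders, giving 2 × (3)! = 12.
Subtracting, 24 − 12 = 12.

12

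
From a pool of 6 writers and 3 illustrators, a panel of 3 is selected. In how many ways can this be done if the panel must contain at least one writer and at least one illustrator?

63

With no constraint there are C(9,3) = 84 possible selections.
Selections missing a whole group: no writers → C(3,3) = 1; no illustrators → C(6,3) = 20.
Both groups omitted at once is impossible, so 84 − 21 = 63.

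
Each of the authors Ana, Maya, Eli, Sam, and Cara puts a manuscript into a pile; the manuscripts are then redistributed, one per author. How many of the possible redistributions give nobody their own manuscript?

This is the derangement count D_5: permutations of 5 items with no fixed point.
By inclusion–exclusion this is Σ_{j=0}^{5} (−1)^j C(5,j)·(5−j)!.
Computing: 120 − 120 + 60 − 20 + 5 − 1 = 44.

44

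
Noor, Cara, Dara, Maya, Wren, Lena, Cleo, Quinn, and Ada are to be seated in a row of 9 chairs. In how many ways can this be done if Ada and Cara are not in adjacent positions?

282240

Of the 9! = 362880 arrangements, those with Ada and Cara adjacent number 2 × 8! = 80640 (treat the pair as a block with 2 internal orders).
So 362880 − 80640 = 282240 arrangements keep them apart.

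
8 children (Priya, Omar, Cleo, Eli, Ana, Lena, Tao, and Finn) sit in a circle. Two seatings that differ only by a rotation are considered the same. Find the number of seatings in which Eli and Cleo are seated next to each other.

Glue Eli and Cleo into a block (2 internal orders). Seating 7 units around a circle gives (6)! arrangements.
So 2 × (6)! = 2 × 720 = 1440.

1440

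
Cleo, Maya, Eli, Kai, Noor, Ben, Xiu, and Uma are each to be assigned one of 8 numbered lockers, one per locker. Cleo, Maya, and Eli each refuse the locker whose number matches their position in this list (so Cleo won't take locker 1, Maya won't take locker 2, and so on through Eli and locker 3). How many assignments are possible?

Let Aᵢ (for i ∈ {1, 2, 3}) be the placements that put person i in their forbidden locker. Any j of these fix j positions, leaving (8−j)! ways to fill the rest, and there are C(3,j) ways to pick which j.
By inclusion–exclusion, the number of valid placements is Σ_{j=0}^{3} (−1)^j C(3,j)·(8−j)!.
Computing: 40320 − 15120 + 2160 − 120 = 27240.

27240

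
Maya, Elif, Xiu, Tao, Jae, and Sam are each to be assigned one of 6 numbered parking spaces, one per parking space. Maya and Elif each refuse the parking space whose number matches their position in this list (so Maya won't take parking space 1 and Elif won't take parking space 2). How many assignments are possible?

504

Let Aᵢ (for i ∈ {1, 2}) be the placements that put person i in their forbidden parking space. Any j of these fix j positions, leaving (6−j)! ways to fill the rest, and there are C(2,j) ways to pick which j.
By inclusion–exclusion, the number of valid placements is Σ_{j=0}^{2} (−1)^j C(2,j)·(6−j)!.
Computing: 720 − 240 + 24 = 504.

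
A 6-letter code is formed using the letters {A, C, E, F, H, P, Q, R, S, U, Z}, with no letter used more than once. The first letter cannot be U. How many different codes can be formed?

302400

The first letter has 11−1 = 10 choices (anything except U).
The remaining 5 letters are filled from the other 10 symbols without repetition: 10 × 9 × 8 × 7 × 6 = 30240.
Total: 10 × 30240 = 302400.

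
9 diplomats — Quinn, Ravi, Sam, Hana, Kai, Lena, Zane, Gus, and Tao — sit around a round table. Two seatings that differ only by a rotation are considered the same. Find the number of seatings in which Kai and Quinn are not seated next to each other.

30240

Without the restriction there are (8)! = 40320 seatings.
Seatings with Kai beside Quinn: treat them as a block with 2 internal orders, giving 2 × (7)! = 10080.
Subtracting, 40320 − 10080 = 30240.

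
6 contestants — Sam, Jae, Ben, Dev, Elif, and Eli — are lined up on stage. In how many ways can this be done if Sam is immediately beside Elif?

Treat {Sam, Elif} as a single unit. There are 5 units to order, and the pair itself can be ordered 2 ways.
That gives 2 × 5! = 2 × 120 = 240.

240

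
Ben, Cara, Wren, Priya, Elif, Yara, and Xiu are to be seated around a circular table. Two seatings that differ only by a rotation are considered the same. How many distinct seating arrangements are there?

720

Around a circle, 7 distinct people have 7!/7 = (6)! = 720 rotationally distinct seatings.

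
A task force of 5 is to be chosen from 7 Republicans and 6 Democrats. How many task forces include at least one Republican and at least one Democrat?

1260

Total 5-person selections from all 13: C(13,5) = 1287.
Selections missing a whole group: no Republicans → C(6,5) = 6; no Democrats → C(7,5) = 21.
Both groups omitted at once is impossible, so 1287 − 27 = 1260.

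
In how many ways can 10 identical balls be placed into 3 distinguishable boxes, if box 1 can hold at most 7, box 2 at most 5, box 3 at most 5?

30

By stars and bars, unrestricted non-negative solutions to x_1+…+x_3 = 10 number C(10+2,2) = 66.
Subtract solutions that violate a single cap (substitute x_i' = x_i − (cap_i+1)): x_1 ≥ 8 gives C(4,2) = 6; x_2 ≥ 6 gives C(6,2) = 15; x_3 ≥ 6 gives C(6,2) = 15. Together 36.
No two caps can be exceeded simultaneously, so the pair terms are all 0.
By inclusion–exclusion the count is 66 − 36 + 0 = 30.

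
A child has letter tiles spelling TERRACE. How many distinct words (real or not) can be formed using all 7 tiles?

TERRACE has 7 letters with E appearing twice and R appearing twice.
The number of distinct arrangements is 7!/(2!·2!) = 5040/4 = 1260.

1260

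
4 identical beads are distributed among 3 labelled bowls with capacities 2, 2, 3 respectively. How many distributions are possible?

By stars and bars, unrestricted non-negative solutions to x_1+…+x_3 = 4 number C(4+2,2) = 15.
Subtract solutions that violate a single cap (substitute x_i' = x_i − (cap_i+1)): x_1 ≥ 3 gives C(3,2) = 3; x_2 ≥ 3 gives C(3,2) = 3; x_3 ≥ 4 gives C(2,2) = 1. Together 7.
No two caps can be exceeded simultaneously, so the pair terms are all 0.
By inclusion–exclusion the count is 15 − 7 + 0 = 8.

8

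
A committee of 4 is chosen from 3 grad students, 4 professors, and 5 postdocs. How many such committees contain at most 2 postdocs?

Split by how many postdocs are chosen (0 through 2).
Sum: C(5,0)·C(7,4) + C(5,1)·C(7,3) + C(5,2)·C(7,2) = 35 + 175 + 210 = 420.

420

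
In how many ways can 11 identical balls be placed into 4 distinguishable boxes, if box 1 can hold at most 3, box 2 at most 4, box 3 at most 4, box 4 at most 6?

66

By stars and bars, unrestricted non-negative solutions to x_1+…+x_4 = 11 number C(11+3,3) = 364.
Subtract solutions that violate a single cap (substitute x_i' = x_i − (cap_i+1)): x_1 ≥ 4 gives C(10,3) = 120; x_2 ≥ 5 gives C(9,3) = 84; x_3 ≥ 5 gives C(9,3) = 84; x_4 ≥ 7 gives C(7,3) = 35. Together 323.
Add back pairs where two caps are both exceeded: 10 + 10 + 1 + 4 + 0 + 0 = 25.
By inclusion–exclusion the count is 364 − 323 + 25 = 66.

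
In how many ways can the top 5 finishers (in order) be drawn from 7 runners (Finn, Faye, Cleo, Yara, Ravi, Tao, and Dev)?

2520

There are 7 choices for 1st place, 6 for 2nd, and so on down to 3 for position 5.
That gives 7 × 6 × 5 × 4 × 3 = 2520.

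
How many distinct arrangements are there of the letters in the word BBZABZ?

BBZABZ has 6 letters with B appearing 3 times and Z appearing twice.
So there are 6! / (3!·2!) = 60 distinguishable arrangements.

60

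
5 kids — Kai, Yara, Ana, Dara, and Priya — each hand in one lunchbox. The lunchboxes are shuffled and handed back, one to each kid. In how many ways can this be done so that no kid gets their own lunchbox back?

This is the derangement count D_5: permutations of 5 items with no fixed point.
By inclusion–exclusion this is Σ_{j=0}^{5} (−1)^j C(5,j)·(5−j)!.
Computing: 120 − 120 + 60 − 20 + 5 − 1 = 44.

44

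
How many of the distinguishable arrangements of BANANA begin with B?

10

With the first slot taken by B, it remains to arrange the other 5 letters (ANANA).
Those 5 letters have A appearing 3 times and N appearing twice, giving (5)!/(3!·2!) = 10.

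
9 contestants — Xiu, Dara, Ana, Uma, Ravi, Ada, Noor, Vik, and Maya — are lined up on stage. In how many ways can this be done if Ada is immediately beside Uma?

80640

Glue Ada and Uma into one block (2 internal orders), leaving 8 units to arrange in a row.
That gives 2 × 8! = 2 × 40320 = 80640.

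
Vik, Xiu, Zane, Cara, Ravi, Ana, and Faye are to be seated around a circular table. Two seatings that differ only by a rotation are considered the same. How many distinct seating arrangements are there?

720

Fix one person's seat to break rotational symmetry; the remaining 6 people can be arranged in (6)! = 720 ways.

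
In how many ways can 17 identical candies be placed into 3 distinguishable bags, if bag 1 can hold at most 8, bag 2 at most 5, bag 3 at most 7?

10

Without the upper bounds there are C(19,2) = 171 ways to split 17 among 3 bags.
Subtract solutions that violate a single cap (substitute x_i' = x_i − (cap_i+1)): x_1 ≥ 9 gives C(10,2) = 45; x_2 ≥ 6 gives C(13,2) = 78; x_3 ≥ 8 gives C(11,2) = 55. Together 178.
Add back pairs where two caps are both exceeded: 6 + 1 + 10 = 17.
By inclusion–exclusion the count is 171 − 178 + 17 = 10.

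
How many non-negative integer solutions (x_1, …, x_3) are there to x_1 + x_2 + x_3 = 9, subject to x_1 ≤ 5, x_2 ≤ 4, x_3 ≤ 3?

10

By stars and bars, unrestricted non-negative solutions to x_1+…+x_3 = 9 number C(9+2,2) = 55.
Subtract solutions that violate a single cap (substitute x_i' = x_i − (cap_i+1)): x_1 ≥ 6 gives C(5,2) = 10; x_2 ≥ 5 gives C(6,2) = 15; x_3 ≥ 4 gives C(7,2) = 21. Together 46.
Add back pairs where two caps are both exceeded: 0 + 0 + 1 = 1.
By inclusion–exclusion the count is 55 − 46 + 1 = 10.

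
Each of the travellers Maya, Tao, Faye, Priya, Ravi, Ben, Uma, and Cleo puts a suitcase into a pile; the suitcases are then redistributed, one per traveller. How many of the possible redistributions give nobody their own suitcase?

Count assignments avoiding every fixed point. For any j of the 8 travellers fixed to their own suitcase, the other 8−j can be arranged in (8−j)! ways.
By inclusion–exclusion this is Σ_{j=0}^{8} (−1)^j C(8,j)·(8−j)!.
Computing: 40320 − 40320 + 20160 − 6720 + 1680 − 336 + 56 − 8 + 1 = 14833.

14833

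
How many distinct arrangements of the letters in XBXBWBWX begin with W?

With the first slot taken by W, it remains to arrange the other 7 letters (XBXBBWX).
Those 7 letters have B appearing 3 times and X appearing 3 times, giving (7)!/(3!·3!) = 140.

140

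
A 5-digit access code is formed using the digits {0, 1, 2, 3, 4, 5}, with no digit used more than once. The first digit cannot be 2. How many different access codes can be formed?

The first digit has 6−1 = 5 choices (anything except 2).
The remaining 4 digits are filled from the other 5 symbols without repetition: 5 × 4 × 3 × 2 = 120.
Total: 5 × 120 = 600.

600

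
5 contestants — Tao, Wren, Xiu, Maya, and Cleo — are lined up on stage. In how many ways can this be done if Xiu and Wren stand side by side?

48

Glue Xiu and Wren into one block (2 internal orders), leaving 4 units to arrange in a row.
That gives 2 × 4! = 2 × 24 = 48.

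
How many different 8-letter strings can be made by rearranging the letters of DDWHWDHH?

560

The 8 letters of DDWHWDHH have repeats: D appearing 3 times, H appearing 3 times, and W appearing twice.
Dividing 8! = 40320 by 3!·3!·2! = 72 for the repeated letters gives 560.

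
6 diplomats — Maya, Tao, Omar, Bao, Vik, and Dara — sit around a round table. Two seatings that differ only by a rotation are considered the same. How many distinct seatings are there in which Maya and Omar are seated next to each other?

48

Glue Maya and Omar into a block (2 internal orders). Seating 5 units around a circle gives (4)! arrangements.
So 2 × (4)! = 2 × 24 = 48.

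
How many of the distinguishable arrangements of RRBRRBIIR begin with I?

168

Fix I in the first position and arrange the remaining 8 letters.
Those 8 letters have B appearing twice and R appearing 5 times, giving (8)!/(5!·2!) = 168.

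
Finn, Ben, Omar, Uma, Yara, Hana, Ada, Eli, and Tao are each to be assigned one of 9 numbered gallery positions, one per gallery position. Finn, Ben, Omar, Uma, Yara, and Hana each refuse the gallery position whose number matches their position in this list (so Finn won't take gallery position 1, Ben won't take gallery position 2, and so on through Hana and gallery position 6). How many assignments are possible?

183822

Let Aᵢ (for 1 ≤ i ≤ 6) be the placements that put person i in their forbidden gallery position. Any j of these fix j positions, leaving (9−j)! ways to fill the rest, and there are C(6,j) ways to pick which j.
By inclusion–exclusion, the number of valid placements is Σ_{j=0}^{6} (−1)^j C(6,j)·(9−j)!.
Computing: 362880 − 241920 + 75600 − 14400 + 1800 − 144 + 6 = 183822.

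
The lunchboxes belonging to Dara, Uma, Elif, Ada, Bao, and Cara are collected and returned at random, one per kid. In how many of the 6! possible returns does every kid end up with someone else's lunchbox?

This is the derangement count D_6: permutations of 6 items with no fixed point.
By inclusion–exclusion this is Σ_{j=0}^{6} (−1)^j C(6,j)·(6−j)!.
Computing: 720 − 720 + 360 − 120 + 30 − 6 + 1 = 265.

265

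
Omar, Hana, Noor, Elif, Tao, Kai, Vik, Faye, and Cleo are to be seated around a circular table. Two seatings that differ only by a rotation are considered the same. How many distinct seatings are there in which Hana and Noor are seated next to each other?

Treat {Hana, Noor} as one unit (2 internal orders) and seat the resulting 8 units around the table: (7)! circular arrangements.
So 2 × (7)! = 2 × 5040 = 10080.

10080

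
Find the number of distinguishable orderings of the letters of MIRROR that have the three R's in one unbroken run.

24

Treat the 3 copies of R as a single block. The multiset to arrange is then {RRR, I, M, O}, 4 items in all.
All 4 items are distinct, so there are (4)! = 24 arrangements.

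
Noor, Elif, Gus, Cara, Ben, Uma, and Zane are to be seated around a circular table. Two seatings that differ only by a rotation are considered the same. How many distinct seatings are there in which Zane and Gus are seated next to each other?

240

Treat {Zane, Gus} as one unit (2 internal orders) and seat the resulting 6 units around the table: (5)! circular arrangements.
So 2 × (5)! = 2 × 120 = 240.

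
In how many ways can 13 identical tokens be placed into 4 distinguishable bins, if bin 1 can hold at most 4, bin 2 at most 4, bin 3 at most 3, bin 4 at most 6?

34

By stars and bars, unrestricted non-negative solutions to x_1+…+x_4 = 13 number C(13+3,3) = 560.
Subtract solutions that violate a single cap (substitute x_i' = x_i − (cap_i+1)): x_1 ≥ 5 gives C(11,3) = 165; x_2 ≥ 5 gives C(11,3) = 165; x_3 ≥ 4 gives C(12,3) = 220; x_4 ≥ 7 gives C(9,3) = 84. Together 634.
Add back pairs where two caps are both exceeded: 20 + 35 + 4 + 35 + 4 + 10 = 108.
By inclusion–exclusion the count is 560 − 634 + 108 = 34.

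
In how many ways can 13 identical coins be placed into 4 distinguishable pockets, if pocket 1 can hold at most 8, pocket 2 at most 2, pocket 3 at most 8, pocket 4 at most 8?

Without the upper bounds there are C(16,3) = 560 ways to split 13 among 4 pockets.
Subtract solutions that violate a single cap (substitute x_i' = x_i − (cap_i+1)): x_1 ≥ 9 gives C(7,3) = 35; x_2 ≥ 3 gives C(13,3) = 286; x_3 ≥ 9 gives C(7,3) = 35; x_4 ≥ 9 gives C(7,3) = 35. Together 391.
Add back pairs where two caps are both exceeded: 4 + 0 + 0 + 4 + 4 + 0 = 12.
By inclusion–exclusion the count is 560 − 391 + 12 = 181.

181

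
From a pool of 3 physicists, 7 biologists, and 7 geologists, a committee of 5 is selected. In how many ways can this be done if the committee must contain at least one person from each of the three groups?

3724

With no constraint there are C(17,5) = 6188 possible selections.
Subtract selections that omit an entire group: no physicists → C(14,5) = 2002; no biologists → C(10,5) = 252; no geologists → C(10,5) = 252.
Add back selections omitting two groups (i.e. drawn from a single group): C(3,5) + C(7,5) + C(7,5) = 42.
By inclusion–exclusion: 6188 − 2506 + 42 = 3724.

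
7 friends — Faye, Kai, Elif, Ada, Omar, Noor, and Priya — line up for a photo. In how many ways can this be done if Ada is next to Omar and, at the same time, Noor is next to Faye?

480

Treat {Ada,Omar} as one block (2 orders) and {Noor,Faye} as another (2 orders).
That leaves 5 units to arrange: 2 × 2 × 5! = 4 × 120 = 480.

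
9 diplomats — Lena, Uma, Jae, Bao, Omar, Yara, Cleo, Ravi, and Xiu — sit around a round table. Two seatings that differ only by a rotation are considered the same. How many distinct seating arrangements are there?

40320

Around a circle, 9 distinct people have 9!/9 = (8)! = 40320 rotationally distinct seatings.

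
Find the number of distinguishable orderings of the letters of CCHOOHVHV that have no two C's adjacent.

There are 9!/(3!·2!·2!·2!) = 7560 arrangements of CCHOOHVHV in total.
Arrangements with the C's together: treat CC as one letter, giving (8)!/(3!·2!·2!) = 1680.
Hence 7560 − 1680 = 5880.

5880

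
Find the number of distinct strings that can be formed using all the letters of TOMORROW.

Letter multiplicities in TOMORROW: M×1, O×3, R×2, T×1, W×1.
The number of distinct arrangements is 8!/(3!·2!) = 40320/12 = 3360.

3360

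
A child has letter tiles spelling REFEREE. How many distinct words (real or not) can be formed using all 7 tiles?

Letter multiplicities in REFEREE: E×4, F×1, R×2.
Dividing 7! = 5040 by 4!·2! = 48 for the repeated letters gives 105.

105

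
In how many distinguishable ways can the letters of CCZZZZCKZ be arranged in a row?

CCZZZZCKZ has 9 letters with C appearing 3 times and Z appearing 5 times.
Dividing 9! = 362880 by 5!·3! = 720 for the repeated letters gives 504.

504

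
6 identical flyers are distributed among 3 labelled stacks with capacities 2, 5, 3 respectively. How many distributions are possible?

By stars and bars, unrestricted non-negative solutions to x_1+…+x_3 = 6 number C(6+2,2) = 28.
Subtract solutions that violate a single cap (substitute x_i' = x_i − (cap_i+1)): x_1 ≥ 3 gives C(5,2) = 10; x_2 ≥ 6 gives C(2,2) = 1; x_3 ≥ 4 gives C(4,2) = 6. Together 17.
No two caps can be exceeded simultaneously, so the pair terms are all 0.
By inclusion–exclusion the count is 28 − 17 + 0 = 11.

11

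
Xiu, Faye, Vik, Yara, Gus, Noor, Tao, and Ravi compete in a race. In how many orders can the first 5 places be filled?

This is an ordered selection of 5 from 8: P(8,5).
That gives 8 × 7 × 6 × 5 × 4 = 6720.

6720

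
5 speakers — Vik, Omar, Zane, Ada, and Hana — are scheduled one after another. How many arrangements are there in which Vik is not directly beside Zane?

72

There are 5! = 120 arrangements in all. If Vik and Zane are adjacent, merging them into one block gives 2·(4)! = 48 arrangements.
Complementary counting: 120 − 48 = 72.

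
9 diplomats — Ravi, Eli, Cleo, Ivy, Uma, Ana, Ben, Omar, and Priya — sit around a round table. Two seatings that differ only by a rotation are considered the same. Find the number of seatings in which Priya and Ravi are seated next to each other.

Glue Priya and Ravi into a block (2 internal orders). Seating 8 units around a circle gives (7)! arrangements.
So 2 × (7)! = 2 × 5040 = 10080.

10080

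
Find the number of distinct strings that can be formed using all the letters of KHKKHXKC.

840

KHKKHXKC has 8 letters with H appearing twice and K appearing 4 times.
Dividing 8! = 40320 by 4!·2! = 48 for the repeated letters gives 840.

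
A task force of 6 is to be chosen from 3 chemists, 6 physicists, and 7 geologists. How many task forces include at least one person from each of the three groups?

6006

Unrestricted: C(16,6) = 8008 ways to pick any 6 of the 16.
Subtract selections that omit an entire group: no chemists → C(13,6) = 1716; no physicists → C(10,6) = 210; no geologists → C(9,6) = 84.
Add back selections omitting two groups (i.e. drawn from a single group): C(3,6) + C(6,6) + C(7,6) = 8.
By inclusion–exclusion: 8008 − 2010 + 8 = 6006.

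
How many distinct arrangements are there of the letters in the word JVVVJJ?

20

JVVVJJ has 6 letters with J appearing 3 times and V appearing 3 times.
The number of distinct arrangements is 6!/(3!·3!) = 720/36 = 20.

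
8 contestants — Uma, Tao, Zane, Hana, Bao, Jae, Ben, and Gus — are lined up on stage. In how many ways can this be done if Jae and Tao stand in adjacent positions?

10080

Place the 6 others and the Jae-Tao pair as 7 objects in a line; the pair has 2 internal arrangements.
That gives 2 × 7! = 2 × 5040 = 10080.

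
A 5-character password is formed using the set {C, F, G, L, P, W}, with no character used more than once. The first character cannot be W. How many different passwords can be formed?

600

The first character has 6−1 = 5 choices (anything except W).
The remaining 4 characters are filled from the other 5 symbols without repetition: 5 × 4 × 3 × 2 = 120.
Total: 5 × 120 = 600.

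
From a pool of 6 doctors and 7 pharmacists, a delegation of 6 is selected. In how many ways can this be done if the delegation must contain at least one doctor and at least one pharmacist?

1708

With no constraint there are C(13,6) = 1716 possible selections.
Subtract selections that omit an entire group: no doctors → C(7,6) = 7; no pharmacists → C(6,6) = 1.
Both groups omitted at once is impossible, so 1716 − 8 = 1708.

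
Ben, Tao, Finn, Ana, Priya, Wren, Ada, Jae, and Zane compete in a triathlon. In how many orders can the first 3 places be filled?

504

There are 9 choices for 1st place, 8 for 2nd, and 7 for 3rd.
That gives 9 × 8 × 7 = 504.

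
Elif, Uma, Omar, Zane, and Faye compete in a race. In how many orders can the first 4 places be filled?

120

This is an ordered selection of 4 from 5: P(5,4).
That gives 5 × 4 × 3 × 2 = 120.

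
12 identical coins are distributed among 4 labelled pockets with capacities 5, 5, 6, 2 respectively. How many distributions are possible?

By stars and bars, unrestricted non-negative solutions to x_1+…+x_4 = 12 number C(12+3,3) = 455.
Subtract solutions that violate a single cap (substitute x_i' = x_i − (cap_i+1)): x_1 ≥ 6 gives C(9,3) = 84; x_2 ≥ 6 gives C(9,3) = 84; x_3 ≥ 7 gives C(8,3) = 56; x_4 ≥ 3 gives C(12,3) = 220. Together 444.
Add back pairs where two caps are both exceeded: 1 + 0 + 20 + 0 + 20 + 10 = 51.
By inclusion–exclusion the count is 455 − 444 + 51 = 62.

62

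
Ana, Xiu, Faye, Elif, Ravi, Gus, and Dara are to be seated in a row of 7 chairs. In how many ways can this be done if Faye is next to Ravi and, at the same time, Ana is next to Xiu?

Treat {Faye,Ravi} as one block (2 orders) and {Ana,Xiu} as another (2 orders).
That leaves 5 units to arrange: 2 × 2 × 5! = 4 × 120 = 480.

480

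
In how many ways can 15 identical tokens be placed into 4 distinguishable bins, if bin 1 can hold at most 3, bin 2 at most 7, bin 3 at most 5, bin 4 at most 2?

10

By stars and bars, unrestricted non-negative solutions to x_1+…+x_4 = 15 number C(15+3,3) = 816.
Subtract solutions that violate a single cap (substitute x_i' = x_i − (cap_i+1)): x_1 ≥ 4 gives C(14,3) = 364; x_2 ≥ 8 gives C(10,3) = 120; x_3 ≥ 6 gives C(12,3) = 220; x_4 ≥ 3 gives C(15,3) = 455. Together 1159.
Add back pairs where two caps are both exceeded: 20 + 56 + 165 + 4 + 35 + 84 = 364.
Subtract triples: 0 + 1 + 10 + 0 = 11.
By inclusion–exclusion the count is 816 − 1159 + 364 − 11 = 10.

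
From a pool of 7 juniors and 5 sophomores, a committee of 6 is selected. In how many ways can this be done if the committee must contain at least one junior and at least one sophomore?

917

With no constraint there are C(12,6) = 924 possible selections.
Subtract selections that omit an entire group: no juniors → C(5,6) = 0; no sophomores → C(7,6) = 7.
Both groups omitted at once is impossible, so 924 − 7 = 917.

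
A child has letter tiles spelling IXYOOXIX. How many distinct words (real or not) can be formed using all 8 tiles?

IXYOOXIX has 8 letters with I appearing twice, O appearing twice, and X appearing 3 times.
The number of distinct arrangements is 8!/(3!·2!·2!) = 40320/24 = 1680.

1680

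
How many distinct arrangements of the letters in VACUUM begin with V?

With the first slot taken by V, it remains to arrange the other 5 letters (ACUUM).
Those 5 letters have U appearing twice, giving (5)!/(2!) = 60.

60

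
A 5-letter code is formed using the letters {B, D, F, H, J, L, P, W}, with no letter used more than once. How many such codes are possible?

6720

Choose and order 5 of the 8 symbols: the first letter has 8 options, the next 7, and so on down to 4.
8 × 7 × 6 × 5 × 4 = 6720.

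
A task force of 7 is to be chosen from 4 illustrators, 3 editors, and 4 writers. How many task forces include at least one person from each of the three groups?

320

With no constraint there are C(11,7) = 330 possible selections.
Selections missing a whole group: no illustrators → C(7,7) = 1; no editors → C(8,7) = 8; no writers → C(7,7) = 1.
Add back selections omitting two groups (i.e. drawn from a single group): C(4,7) + C(3,7) + C(4,7) = 0.
By inclusion–exclusion: 330 − 10 + 0 = 320.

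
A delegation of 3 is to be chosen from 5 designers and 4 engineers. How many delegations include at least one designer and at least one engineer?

Total 3-person selections from all 9: C(9,3) = 84.
Subtract selections that omit an entire group: no designers → C(4,3) = 4; no engineers → C(5,3) = 10.
Both groups omitted at once is impossible, so 84 − 14 = 70.

70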